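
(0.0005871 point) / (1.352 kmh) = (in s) 5.515e-07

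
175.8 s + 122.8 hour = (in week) 0.7312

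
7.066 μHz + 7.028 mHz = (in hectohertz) 7.035e-05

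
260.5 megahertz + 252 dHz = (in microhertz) 2.605e+14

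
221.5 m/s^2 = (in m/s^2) 221.5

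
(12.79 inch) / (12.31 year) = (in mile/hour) 1.872e-09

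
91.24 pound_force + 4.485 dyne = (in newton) 405.9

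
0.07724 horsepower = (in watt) 57.6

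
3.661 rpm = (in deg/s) 21.97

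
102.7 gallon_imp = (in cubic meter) 0.4669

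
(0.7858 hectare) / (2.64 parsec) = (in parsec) 3.126e-30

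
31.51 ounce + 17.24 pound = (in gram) 8713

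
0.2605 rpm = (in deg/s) 1.563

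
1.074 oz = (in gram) 30.45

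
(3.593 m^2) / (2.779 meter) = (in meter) 1.293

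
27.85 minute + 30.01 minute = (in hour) 0.9643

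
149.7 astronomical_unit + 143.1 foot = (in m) 2.239e+13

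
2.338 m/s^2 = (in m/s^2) 2.338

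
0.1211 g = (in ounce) 0.004272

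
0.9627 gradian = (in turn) 0.002407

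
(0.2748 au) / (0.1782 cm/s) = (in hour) 6.408e+09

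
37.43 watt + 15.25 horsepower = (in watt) 1.141e+04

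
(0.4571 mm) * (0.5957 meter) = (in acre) 6.729e-08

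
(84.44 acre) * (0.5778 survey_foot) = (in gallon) 1.59e+07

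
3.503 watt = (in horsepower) 0.004698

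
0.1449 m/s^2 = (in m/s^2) 0.1449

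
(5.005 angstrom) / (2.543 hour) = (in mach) 1.606e-16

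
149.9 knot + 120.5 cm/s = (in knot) 152.2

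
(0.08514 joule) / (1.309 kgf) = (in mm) 6.632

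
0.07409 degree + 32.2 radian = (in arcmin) 1.107e+05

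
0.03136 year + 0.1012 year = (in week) 6.912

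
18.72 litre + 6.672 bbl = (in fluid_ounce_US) 3.65e+04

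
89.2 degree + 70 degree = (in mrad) 2779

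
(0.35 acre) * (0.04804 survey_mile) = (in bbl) 6.888e+05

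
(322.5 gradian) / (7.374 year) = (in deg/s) 1.248e-06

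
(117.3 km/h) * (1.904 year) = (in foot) 6.419e+09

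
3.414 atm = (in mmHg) 2595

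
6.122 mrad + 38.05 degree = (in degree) 38.4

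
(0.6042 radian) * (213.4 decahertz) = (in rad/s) 1289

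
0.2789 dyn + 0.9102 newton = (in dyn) 9.102e+04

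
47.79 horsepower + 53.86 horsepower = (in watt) 7.58e+04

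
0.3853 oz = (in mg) 1.092e+04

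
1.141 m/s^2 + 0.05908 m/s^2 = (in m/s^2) 1.2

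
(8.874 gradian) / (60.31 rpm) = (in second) 0.02207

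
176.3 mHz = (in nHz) 1.763e+08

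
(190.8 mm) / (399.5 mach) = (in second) 1.403e-06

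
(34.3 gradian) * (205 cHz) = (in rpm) 10.55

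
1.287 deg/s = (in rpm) 0.2145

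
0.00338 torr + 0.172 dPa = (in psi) 6.785e-05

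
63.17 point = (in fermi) 2.228e+13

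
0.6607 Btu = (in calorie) 166.6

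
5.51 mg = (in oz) 0.0001944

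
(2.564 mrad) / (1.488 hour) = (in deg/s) 2.742e-05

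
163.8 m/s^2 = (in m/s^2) 163.8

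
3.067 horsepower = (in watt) 2287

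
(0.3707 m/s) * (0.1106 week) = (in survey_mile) 15.41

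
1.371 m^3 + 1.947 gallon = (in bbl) 8.67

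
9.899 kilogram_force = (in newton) 97.08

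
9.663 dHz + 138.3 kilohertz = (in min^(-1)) 8.298e+06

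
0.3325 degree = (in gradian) 0.3694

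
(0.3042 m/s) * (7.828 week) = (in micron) 1.44e+12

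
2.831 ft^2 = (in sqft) 2.831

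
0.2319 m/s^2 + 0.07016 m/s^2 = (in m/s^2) 0.3021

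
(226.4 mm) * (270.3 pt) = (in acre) 5.335e-06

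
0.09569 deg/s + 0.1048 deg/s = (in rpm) 0.03342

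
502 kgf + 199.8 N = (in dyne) 5.123e+08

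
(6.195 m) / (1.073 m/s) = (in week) 9.546e-06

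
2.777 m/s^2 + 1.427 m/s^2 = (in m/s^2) 4.204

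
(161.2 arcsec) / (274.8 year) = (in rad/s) 9.018e-14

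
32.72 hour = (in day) 1.363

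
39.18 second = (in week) 6.478e-05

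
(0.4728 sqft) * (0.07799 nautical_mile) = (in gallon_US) 1676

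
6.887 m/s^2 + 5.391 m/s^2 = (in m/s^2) 12.28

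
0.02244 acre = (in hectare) 0.009081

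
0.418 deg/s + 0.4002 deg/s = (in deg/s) 0.8182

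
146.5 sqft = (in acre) 0.003363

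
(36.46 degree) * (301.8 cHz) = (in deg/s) 110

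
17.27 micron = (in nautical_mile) 9.325e-09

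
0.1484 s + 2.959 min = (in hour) 0.04936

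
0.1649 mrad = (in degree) 0.009448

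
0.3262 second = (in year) 1.034e-08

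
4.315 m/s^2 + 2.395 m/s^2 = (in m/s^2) 6.71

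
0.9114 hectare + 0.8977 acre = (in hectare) 1.275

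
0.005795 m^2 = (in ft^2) 0.06238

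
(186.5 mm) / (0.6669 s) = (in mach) 0.0008213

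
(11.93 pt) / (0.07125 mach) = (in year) 5.501e-12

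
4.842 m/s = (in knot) 9.412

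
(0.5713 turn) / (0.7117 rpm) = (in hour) 0.01338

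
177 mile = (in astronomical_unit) 1.904e-06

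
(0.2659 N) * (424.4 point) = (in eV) 2.485e+17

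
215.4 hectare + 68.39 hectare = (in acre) 701.3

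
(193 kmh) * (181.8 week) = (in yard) 6.447e+09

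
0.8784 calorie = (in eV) 2.294e+19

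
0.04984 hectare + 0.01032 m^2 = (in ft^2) 5365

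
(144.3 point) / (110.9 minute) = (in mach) 2.247e-08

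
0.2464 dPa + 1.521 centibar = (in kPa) 1.521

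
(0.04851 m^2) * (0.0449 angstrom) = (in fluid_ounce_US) 7.365e-09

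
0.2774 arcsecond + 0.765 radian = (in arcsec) 1.578e+05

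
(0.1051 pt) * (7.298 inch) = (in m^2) 6.873e-06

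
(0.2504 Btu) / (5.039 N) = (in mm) 5.243e+04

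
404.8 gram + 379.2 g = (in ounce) 27.65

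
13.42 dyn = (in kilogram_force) 1.368e-05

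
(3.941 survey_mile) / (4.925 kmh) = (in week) 0.007666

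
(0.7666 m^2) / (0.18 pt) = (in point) 3.422e+07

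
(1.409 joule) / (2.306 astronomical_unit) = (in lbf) 9.182e-13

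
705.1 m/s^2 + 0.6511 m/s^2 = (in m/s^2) 705.8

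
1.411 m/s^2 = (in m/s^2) 1.411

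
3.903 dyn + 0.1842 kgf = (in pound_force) 0.4061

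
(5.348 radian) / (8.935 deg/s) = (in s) 34.29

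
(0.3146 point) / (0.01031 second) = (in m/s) 0.01076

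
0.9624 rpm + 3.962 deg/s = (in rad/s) 0.1699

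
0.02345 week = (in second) 1.418e+04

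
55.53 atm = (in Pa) 5.627e+06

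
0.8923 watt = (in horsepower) 0.001197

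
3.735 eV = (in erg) 5.984e-12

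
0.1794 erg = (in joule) 1.794e-08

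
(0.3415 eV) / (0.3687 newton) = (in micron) 1.484e-13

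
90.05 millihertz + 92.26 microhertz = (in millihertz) 90.14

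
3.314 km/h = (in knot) 1.789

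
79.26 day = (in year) 0.2172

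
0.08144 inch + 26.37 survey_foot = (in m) 8.04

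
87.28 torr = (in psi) 1.688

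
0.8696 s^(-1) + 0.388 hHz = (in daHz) 3.967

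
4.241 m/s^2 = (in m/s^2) 4.241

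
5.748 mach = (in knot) 3804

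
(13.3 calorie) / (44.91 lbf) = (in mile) 0.0001731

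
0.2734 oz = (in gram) 7.751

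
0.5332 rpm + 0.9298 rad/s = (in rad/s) 0.9856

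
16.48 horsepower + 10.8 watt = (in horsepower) 16.49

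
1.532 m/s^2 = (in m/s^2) 1.532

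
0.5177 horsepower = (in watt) 386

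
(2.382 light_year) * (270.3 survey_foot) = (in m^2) 1.857e+18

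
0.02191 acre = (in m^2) 88.67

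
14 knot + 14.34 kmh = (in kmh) 40.27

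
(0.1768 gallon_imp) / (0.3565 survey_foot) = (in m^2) 0.007397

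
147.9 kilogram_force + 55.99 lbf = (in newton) 1699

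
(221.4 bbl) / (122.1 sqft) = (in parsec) 1.006e-16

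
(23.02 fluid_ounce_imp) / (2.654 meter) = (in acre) 6.09e-08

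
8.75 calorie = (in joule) 36.61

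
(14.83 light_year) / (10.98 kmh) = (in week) 7.606e+10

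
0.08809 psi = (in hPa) 6.074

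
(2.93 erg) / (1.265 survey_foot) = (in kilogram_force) 7.749e-08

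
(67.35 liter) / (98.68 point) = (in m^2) 1.935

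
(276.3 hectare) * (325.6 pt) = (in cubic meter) 3.174e+05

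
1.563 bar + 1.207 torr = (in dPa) 1.565e+06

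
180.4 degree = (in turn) 0.5011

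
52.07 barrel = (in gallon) 2187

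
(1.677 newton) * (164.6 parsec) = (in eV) 5.316e+37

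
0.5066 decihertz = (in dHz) 0.5066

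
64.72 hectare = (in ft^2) 6.966e+06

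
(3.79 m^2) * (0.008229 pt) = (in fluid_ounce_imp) 0.3872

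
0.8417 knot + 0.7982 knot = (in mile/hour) 1.887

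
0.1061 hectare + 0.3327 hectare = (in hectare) 0.4388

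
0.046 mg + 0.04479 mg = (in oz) 3.203e-06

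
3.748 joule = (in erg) 3.748e+07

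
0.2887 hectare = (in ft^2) 3.108e+04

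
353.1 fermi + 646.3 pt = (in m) 0.228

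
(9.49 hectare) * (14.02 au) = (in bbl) 1.252e+18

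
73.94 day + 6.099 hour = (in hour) 1781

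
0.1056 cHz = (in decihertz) 0.01056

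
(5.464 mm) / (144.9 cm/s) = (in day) 4.364e-08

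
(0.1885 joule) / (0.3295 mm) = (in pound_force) 128.6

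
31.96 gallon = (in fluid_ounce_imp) 4258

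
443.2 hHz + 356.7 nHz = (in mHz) 4.432e+07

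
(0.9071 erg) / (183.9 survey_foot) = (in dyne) 0.0001618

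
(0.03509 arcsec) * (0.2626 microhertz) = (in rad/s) 4.467e-14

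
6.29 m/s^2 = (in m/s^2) 6.29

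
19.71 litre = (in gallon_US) 5.207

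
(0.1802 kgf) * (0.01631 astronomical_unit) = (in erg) 4.312e+16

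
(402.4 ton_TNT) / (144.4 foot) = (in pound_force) 8.6e+09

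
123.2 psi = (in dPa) 8.494e+06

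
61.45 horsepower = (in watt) 4.582e+04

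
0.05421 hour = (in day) 0.002259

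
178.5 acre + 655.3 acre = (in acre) 833.8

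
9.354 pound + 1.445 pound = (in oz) 172.8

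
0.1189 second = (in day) 1.376e-06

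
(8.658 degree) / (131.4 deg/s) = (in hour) 1.83e-05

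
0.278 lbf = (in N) 1.237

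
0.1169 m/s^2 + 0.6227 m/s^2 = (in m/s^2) 0.7396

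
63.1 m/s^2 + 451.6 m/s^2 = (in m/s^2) 514.7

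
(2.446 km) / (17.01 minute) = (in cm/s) 239.7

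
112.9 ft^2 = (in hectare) 0.001049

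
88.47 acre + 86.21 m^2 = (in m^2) 3.581e+05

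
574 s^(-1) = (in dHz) 5740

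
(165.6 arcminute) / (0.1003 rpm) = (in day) 5.308e-05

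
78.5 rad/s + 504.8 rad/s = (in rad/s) 583.3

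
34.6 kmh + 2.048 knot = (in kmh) 38.39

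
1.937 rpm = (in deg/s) 11.62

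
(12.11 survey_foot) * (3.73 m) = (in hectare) 0.001377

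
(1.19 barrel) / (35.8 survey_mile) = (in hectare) 3.284e-10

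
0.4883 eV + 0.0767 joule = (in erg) 7.67e+05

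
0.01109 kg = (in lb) 0.02445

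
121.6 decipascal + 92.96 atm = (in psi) 1366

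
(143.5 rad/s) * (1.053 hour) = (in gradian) 3.463e+07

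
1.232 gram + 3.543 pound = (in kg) 1.608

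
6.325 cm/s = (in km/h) 0.2277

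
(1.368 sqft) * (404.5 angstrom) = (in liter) 5.141e-06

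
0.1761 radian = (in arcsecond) 3.632e+04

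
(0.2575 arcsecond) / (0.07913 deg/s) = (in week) 1.495e-09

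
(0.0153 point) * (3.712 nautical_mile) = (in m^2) 0.03711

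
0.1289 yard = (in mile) 7.324e-05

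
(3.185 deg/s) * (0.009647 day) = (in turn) 7.374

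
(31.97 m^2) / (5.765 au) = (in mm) 3.707e-08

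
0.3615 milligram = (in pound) 7.97e-07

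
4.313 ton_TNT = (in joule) 1.805e+10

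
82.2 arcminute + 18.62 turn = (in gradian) 7450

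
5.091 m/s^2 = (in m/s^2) 5.091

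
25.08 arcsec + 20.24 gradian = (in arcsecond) 6.56e+04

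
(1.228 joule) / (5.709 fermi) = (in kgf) 2.193e+13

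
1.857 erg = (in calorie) 4.438e-08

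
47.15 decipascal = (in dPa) 47.15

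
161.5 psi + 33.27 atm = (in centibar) 4485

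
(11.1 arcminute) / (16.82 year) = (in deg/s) 3.488e-10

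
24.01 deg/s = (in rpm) 4.002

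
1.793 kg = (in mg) 1.793e+06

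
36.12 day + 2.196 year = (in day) 837.7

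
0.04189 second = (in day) 4.848e-07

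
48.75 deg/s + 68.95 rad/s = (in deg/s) 3999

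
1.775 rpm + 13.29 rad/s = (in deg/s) 772.1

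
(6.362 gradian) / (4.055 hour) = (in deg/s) 0.0003922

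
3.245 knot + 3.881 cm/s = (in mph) 3.821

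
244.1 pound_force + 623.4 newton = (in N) 1709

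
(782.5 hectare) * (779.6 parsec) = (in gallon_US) 4.973e+28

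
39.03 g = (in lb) 0.08605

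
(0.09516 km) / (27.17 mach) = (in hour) 2.857e-06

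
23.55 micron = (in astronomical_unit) 1.574e-16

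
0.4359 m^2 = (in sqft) 4.692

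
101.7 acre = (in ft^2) 4.43e+06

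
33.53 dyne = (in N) 0.0003353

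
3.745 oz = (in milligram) 1.062e+05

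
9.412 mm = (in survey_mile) 5.848e-06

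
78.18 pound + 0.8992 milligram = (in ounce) 1251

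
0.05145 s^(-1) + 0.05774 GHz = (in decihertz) 5.774e+08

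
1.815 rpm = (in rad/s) 0.1901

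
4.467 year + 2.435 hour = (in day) 1631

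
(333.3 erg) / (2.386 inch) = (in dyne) 55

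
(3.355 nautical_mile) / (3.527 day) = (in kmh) 0.0734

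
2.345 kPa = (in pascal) 2345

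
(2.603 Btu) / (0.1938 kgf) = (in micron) 1.445e+09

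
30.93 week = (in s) 1.871e+07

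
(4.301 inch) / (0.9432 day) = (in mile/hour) 2.999e-06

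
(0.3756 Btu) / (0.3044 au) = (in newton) 8.702e-09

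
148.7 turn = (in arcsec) 1.927e+08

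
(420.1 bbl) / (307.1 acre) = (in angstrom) 5.374e+05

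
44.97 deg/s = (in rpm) 7.495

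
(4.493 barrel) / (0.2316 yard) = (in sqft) 36.31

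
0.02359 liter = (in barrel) 0.0001484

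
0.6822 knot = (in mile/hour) 0.7851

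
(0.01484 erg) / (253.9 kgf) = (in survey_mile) 3.703e-16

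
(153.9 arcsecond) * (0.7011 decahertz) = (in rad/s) 0.005231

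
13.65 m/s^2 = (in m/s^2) 13.65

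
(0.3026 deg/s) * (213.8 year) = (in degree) 2.04e+09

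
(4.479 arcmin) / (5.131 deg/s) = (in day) 1.684e-07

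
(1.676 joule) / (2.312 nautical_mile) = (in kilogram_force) 3.991e-05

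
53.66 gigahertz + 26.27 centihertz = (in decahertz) 5.366e+09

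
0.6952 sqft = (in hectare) 6.459e-06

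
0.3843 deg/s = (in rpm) 0.06405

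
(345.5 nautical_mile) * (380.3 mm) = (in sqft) 2.619e+06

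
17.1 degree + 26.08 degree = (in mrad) 753.6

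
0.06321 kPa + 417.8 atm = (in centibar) 4.233e+04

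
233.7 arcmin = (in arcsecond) 1.402e+04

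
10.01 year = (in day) 3654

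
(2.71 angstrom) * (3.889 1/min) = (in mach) 5.159e-14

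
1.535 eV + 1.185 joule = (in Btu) 0.001123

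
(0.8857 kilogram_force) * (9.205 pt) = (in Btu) 2.673e-05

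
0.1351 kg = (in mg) 1.351e+05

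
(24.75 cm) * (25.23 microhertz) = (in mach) 1.834e-08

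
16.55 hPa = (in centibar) 1.655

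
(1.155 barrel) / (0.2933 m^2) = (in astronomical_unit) 4.185e-12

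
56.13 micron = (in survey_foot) 0.0001842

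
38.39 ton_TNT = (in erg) 1.606e+18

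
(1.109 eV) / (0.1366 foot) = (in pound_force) 9.594e-19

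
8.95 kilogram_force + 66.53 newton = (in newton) 154.3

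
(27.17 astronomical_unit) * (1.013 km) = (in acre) 1.017e+12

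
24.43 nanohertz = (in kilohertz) 2.443e-11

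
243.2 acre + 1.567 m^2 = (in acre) 243.2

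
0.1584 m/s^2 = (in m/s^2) 0.1584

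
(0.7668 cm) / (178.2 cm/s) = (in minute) 7.172e-05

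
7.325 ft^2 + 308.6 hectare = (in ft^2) 3.322e+07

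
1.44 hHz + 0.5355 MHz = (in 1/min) 3.214e+07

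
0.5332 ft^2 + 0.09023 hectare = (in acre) 0.223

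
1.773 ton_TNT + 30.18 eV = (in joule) 7.418e+09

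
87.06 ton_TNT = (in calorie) 8.706e+10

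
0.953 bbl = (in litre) 151.5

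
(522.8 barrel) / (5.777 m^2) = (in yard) 15.73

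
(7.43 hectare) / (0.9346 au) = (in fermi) 5.314e+08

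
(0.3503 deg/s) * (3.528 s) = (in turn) 0.003433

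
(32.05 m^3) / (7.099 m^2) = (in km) 0.004515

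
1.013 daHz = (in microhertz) 1.013e+07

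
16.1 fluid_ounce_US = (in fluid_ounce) 16.1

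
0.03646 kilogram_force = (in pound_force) 0.08038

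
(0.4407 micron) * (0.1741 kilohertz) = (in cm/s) 0.007673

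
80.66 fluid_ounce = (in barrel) 0.015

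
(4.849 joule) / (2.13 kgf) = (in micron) 2.321e+05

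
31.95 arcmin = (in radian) 0.009294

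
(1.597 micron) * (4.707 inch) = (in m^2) 1.909e-07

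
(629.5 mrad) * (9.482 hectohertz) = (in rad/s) 596.9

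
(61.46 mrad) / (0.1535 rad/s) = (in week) 6.62e-07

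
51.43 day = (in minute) 7.406e+04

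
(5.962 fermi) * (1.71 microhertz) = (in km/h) 3.67e-20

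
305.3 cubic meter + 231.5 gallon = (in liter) 3.062e+05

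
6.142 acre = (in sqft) 2.675e+05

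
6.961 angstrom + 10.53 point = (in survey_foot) 0.01219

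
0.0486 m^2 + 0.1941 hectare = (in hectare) 0.1941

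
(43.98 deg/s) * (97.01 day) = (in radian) 6.434e+06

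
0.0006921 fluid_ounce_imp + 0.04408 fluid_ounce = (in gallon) 0.0003496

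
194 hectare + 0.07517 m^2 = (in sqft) 2.088e+07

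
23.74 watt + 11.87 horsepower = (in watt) 8875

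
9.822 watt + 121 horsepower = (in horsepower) 121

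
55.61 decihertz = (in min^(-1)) 333.7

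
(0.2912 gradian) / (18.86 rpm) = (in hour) 6.433e-07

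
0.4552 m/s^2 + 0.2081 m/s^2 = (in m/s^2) 0.6633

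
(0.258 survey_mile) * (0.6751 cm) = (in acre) 0.0006927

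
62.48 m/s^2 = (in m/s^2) 62.48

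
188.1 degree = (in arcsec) 6.772e+05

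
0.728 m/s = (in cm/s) 72.8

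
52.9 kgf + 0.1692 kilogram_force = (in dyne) 5.204e+07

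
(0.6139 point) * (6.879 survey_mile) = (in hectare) 0.0002398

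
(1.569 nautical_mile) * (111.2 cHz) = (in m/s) 3231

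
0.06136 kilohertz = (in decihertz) 613.6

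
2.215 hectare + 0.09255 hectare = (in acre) 5.702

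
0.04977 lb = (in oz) 0.7963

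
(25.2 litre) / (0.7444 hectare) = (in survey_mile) 2.104e-09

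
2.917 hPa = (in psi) 0.04231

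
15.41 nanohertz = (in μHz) 0.01541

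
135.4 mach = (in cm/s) 4.61e+06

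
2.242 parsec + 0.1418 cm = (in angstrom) 6.918e+26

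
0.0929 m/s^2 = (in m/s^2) 0.0929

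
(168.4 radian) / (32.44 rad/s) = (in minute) 0.08652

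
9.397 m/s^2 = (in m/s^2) 9.397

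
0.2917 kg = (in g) 291.7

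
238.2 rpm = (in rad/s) 24.94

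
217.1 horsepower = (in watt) 1.619e+05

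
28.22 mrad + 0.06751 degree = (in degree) 1.684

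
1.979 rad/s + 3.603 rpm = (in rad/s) 2.356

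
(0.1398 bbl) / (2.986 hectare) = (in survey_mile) 4.625e-10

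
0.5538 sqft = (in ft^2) 0.5538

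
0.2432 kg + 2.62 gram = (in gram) 245.8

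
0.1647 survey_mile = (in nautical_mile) 0.1431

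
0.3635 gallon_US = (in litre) 1.376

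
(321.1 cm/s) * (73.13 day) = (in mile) 1.261e+04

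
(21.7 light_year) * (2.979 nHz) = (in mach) 1.796e+06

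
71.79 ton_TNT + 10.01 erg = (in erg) 3.004e+18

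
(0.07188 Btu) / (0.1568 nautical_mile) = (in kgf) 0.02663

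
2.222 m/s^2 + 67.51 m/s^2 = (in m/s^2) 69.73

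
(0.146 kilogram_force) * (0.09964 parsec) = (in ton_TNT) 1.052e+06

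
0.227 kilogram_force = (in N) 2.226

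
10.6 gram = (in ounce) 0.3739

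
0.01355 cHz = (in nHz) 1.355e+05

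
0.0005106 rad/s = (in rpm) 0.004876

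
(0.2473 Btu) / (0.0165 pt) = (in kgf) 4.571e+06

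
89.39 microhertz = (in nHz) 8.939e+04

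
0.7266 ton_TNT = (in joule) 3.04e+09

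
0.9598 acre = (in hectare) 0.3884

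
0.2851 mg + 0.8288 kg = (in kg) 0.8288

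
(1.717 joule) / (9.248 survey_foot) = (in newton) 0.6091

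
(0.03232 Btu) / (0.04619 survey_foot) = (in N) 2422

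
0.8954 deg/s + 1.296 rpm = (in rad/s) 0.1513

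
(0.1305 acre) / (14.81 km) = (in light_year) 3.769e-18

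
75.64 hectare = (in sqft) 8.142e+06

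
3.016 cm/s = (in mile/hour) 0.06747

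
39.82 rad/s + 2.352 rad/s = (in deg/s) 2416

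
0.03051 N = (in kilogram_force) 0.003111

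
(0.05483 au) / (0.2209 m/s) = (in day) 4.298e+05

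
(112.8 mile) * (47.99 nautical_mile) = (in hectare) 1.613e+06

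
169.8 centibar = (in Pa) 1.698e+05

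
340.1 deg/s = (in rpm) 56.68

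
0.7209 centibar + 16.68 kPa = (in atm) 0.1717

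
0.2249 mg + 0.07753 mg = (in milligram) 0.3024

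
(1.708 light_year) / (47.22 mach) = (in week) 1.662e+06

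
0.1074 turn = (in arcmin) 2320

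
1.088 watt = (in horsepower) 0.001459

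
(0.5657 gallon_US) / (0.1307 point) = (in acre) 0.01148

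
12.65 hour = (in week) 0.0753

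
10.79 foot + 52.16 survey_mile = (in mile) 52.16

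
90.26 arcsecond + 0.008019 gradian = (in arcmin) 1.937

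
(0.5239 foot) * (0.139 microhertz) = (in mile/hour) 4.965e-08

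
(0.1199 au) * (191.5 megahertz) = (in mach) 1.009e+16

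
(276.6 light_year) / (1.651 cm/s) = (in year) 5.026e+12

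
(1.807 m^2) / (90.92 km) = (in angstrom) 1.987e+05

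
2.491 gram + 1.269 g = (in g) 3.76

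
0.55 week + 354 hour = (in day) 18.6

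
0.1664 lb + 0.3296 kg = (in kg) 0.4051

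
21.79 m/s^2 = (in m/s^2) 21.79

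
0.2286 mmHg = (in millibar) 0.3048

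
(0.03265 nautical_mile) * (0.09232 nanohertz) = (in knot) 1.085e-08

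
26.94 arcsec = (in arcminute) 0.449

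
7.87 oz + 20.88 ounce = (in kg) 0.815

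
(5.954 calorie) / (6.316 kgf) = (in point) 1140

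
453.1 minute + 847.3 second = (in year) 0.0008889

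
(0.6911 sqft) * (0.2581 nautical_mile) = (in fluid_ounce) 1.038e+06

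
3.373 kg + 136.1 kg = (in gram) 1.395e+05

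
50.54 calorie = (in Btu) 0.2004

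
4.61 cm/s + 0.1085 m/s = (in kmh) 0.5566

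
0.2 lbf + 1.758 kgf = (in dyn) 1.813e+06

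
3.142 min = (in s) 188.5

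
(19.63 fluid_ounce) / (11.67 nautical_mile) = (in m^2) 2.686e-08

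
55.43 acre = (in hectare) 22.43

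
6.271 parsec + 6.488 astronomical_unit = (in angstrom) 1.935e+27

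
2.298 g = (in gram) 2.298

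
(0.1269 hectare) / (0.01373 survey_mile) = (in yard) 62.81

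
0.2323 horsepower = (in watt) 173.2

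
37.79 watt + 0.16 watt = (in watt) 37.95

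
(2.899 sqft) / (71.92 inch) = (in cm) 14.74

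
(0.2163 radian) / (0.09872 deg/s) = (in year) 3.981e-06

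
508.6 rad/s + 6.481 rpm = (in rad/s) 509.3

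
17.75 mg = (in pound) 3.913e-05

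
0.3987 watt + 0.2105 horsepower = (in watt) 157.4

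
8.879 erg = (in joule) 8.879e-07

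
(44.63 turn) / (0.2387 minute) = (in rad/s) 19.58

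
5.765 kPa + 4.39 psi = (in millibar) 360.3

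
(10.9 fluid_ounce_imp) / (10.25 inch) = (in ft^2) 0.0128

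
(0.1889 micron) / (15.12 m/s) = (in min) 2.082e-10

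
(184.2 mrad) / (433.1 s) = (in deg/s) 0.02437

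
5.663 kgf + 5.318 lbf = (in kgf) 8.075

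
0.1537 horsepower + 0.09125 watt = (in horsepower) 0.1538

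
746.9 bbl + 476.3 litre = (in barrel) 749.9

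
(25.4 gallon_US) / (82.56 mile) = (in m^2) 7.236e-07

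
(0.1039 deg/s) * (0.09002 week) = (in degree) 5657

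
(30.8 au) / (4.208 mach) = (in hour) 8.933e+05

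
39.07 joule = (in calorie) 9.338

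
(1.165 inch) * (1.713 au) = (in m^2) 7.583e+09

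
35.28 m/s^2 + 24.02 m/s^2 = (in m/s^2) 59.3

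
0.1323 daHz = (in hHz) 0.01323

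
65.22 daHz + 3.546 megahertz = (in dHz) 3.547e+07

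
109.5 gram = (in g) 109.5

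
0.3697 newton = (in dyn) 3.697e+04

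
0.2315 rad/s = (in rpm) 2.211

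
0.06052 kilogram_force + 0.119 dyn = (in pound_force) 0.1334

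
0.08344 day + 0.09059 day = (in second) 1.504e+04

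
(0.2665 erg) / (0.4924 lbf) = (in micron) 0.01217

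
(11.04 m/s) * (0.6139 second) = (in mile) 0.004211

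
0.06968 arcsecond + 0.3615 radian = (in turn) 0.05753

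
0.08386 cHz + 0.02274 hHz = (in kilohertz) 0.002275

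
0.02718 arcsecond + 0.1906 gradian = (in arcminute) 10.29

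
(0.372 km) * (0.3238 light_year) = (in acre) 2.816e+14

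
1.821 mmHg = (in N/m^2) 242.8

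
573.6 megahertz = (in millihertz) 5.736e+11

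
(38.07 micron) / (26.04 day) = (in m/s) 1.692e-11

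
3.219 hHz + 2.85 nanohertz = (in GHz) 3.219e-07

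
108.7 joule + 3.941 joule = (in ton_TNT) 2.692e-08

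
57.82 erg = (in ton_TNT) 1.382e-15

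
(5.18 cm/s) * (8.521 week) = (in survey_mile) 165.9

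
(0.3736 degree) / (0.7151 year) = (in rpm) 2.761e-09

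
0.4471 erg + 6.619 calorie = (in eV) 1.729e+20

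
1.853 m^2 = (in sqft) 19.95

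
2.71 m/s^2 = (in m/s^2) 2.71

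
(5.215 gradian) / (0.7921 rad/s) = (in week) 1.71e-07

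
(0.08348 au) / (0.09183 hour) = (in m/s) 3.778e+07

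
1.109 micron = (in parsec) 3.594e-23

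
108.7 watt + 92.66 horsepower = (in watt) 6.921e+04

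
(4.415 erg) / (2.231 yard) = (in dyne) 0.02164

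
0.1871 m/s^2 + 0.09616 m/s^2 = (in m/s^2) 0.2833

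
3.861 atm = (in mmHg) 2934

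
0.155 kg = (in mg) 1.55e+05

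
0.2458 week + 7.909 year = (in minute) 4.159e+06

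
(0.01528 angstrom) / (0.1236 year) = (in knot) 7.62e-19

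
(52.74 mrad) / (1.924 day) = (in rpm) 3.03e-06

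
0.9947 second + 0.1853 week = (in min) 1868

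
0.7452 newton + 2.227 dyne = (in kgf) 0.07599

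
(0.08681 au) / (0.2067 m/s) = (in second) 6.283e+10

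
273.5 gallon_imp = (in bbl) 7.82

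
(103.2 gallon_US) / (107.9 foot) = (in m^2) 0.01188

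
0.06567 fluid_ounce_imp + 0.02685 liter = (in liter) 0.02872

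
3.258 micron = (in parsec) 1.056e-22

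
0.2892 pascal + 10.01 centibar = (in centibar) 10.01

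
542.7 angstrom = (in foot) 1.781e-07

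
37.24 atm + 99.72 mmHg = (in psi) 549.2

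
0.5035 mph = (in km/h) 0.8103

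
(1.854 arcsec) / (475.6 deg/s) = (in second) 1.083e-06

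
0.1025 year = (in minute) 5.387e+04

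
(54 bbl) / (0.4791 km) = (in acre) 4.428e-06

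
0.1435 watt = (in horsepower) 0.0001924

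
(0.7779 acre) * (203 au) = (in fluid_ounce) 3.233e+21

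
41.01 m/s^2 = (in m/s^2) 41.01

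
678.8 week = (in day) 4752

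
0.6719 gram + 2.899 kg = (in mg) 2.9e+06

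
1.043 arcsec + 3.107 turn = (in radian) 19.52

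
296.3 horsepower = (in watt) 2.21e+05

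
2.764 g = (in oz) 0.0975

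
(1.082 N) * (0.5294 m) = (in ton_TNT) 1.369e-10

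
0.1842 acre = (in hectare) 0.07454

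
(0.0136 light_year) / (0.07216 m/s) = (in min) 2.972e+13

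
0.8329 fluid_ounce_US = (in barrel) 0.0001549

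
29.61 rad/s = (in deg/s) 1697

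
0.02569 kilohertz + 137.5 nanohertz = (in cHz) 2569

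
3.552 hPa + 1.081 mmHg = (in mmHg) 3.745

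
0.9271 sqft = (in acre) 2.128e-05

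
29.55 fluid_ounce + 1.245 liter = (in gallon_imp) 0.4661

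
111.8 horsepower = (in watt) 8.337e+04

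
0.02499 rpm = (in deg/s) 0.1499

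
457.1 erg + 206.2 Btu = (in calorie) 5.2e+04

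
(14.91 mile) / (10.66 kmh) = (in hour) 2.251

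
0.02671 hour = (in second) 96.16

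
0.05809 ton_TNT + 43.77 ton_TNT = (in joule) 1.834e+11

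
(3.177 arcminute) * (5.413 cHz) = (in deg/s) 0.002866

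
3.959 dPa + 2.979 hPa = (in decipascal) 2983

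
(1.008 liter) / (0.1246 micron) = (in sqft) 8.708e+04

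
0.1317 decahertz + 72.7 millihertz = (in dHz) 13.9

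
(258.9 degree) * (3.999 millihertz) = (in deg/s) 1.035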